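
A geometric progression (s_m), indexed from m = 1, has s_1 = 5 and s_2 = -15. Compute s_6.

Common ratio r = -3.
s_m = 5·(-3)^(m-1).
s_6 = 5·(-3)^5 = -1215.

-1215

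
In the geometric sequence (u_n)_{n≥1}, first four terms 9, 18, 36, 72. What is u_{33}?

38654705664

Common ratio r = 2.
u_n = 9·2^(n-1).
u_{33} = 9·2^32 = 38654705664.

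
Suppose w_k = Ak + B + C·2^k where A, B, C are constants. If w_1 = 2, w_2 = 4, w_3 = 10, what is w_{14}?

32740

Write the equations: A + B + 2C = 2; 2A + B + 4C = 4; 3A + B + 8C = 10.
Subtracting the first from the second: A + 2C = 2.
Subtracting the second from the third: A + 4C = 6.
Solving: C = 2, A = -2, then B = 0.
Therefore w_{14} = -28 + 0 + 2·16384 = 32740.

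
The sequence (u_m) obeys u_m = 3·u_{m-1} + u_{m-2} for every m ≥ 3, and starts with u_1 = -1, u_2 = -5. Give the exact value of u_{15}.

Applying the relation repeatedly:
u_3 = -16  u_4 = -53  u_5 = -175  …  u_{12} = -750242  u_{13} = -2477881  u_{14} = -8183885  u_{15} = -27029536.

-27029536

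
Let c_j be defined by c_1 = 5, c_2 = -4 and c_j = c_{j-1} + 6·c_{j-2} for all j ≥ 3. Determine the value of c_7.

Step forward from the initial values:
c_3 = 26;  c_4 = 2;  c_5 = 158;  c_6 = 170;  c_7 = 1118.
(Characteristic roots are 3 and -2.)

1118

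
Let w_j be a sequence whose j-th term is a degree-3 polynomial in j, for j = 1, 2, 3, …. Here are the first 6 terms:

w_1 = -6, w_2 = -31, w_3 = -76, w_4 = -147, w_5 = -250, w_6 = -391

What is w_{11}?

1st diffs: -25, -45, -71, -103, -141.
2nd diffs: -20, -26, -32, -38.
3rd diffs: -6, -6, -6 (constant).
Newton forward-difference form: w_j = -6 + (-25)·C(j-1,1) + (-20)·C(j-1,2) + (-6)·C(j-1,3).
At j = 11: j-1 = 10, so w_{11} = -6 - 250 - 900 - 720 = -1876.

-1876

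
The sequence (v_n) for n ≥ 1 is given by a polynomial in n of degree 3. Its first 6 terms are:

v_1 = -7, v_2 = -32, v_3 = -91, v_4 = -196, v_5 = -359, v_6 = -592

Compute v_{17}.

-11207

1st diffs: -25, -59, -105, -163, -233.
2nd diffs: -34, -46, -58, -70.
3rd diffs: -12, -12, -12 (constant).
Newton forward-difference form: v_n = -7 + (-25)·C(n-1,1) + (-34)·C(n-1,2) + (-12)·C(n-1,3).
At n = 17: n-1 = 16, so v_{17} = -7 - 400 - 4080 - 6720 = -11207.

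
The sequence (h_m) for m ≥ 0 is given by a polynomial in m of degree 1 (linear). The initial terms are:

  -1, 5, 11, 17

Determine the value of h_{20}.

1st diffs: 6, 6, 6 (constant).
So h_m = 6m - 1.
Evaluating at m = 20 gives h_{20} = 119.

119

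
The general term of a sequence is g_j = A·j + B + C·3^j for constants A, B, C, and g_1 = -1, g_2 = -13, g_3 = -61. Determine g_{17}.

Plug in j = 1, 2, 3: A + B + 3C = -1; 2A + B + 9C = -13; 3A + B + 27C = -61.
Subtracting the first from the second: A + 6C = -12.
Subtracting the second from the third: A + 18C = -48.
Solving: C = -3, A = 6, then B = 2.
Hence g_{17} = 6·17 + 2 + (-3)·129140163 = -387420385.

-387420385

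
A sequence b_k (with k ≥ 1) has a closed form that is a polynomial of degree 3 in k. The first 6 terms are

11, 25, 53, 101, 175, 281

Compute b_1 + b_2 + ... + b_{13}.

1st diffs: 14, 28, 48, 74, 106.
2nd diffs: 14, 20, 26, 32.
3rd diffs: 6, 6, 6 (constant).
Newton forward-difference form: b_k = 11 + 14·C(k-1,1) + 14·C(k-1,2) + 6·C(k-1,3).
Continuing: …, 425, 613, 851, 1145, …, b_{13} = 2423.
Summing k = 1..13 (13 terms) gives 9529.

9529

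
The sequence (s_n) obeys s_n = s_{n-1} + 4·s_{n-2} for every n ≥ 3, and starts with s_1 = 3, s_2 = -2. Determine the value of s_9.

1290

Iterate the recurrence:
s_3 = 10;  s_4 = 2;  s_5 = 42;  s_6 = 50;  s_7 = 218;  s_8 = 418;  s_9 = 1290.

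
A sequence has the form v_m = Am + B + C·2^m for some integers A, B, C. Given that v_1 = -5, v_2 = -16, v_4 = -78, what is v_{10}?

Write the equations: A + B + 2C = -5; 2A + B + 4C = -16; 4A + B + 16C = -78.
Subtracting the first from the second: A + 2C = -11.
Subtracting the second from the third: 2A + 12C = -62.
Solving: C = -5, A = -1, then B = 6.
Hence v_{10} = -1·10 + 6 + (-5)·1024 = -5124.

-5124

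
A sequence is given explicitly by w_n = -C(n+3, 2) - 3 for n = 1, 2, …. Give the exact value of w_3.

C(6, 2) = 15, so w_3 = -18.

-18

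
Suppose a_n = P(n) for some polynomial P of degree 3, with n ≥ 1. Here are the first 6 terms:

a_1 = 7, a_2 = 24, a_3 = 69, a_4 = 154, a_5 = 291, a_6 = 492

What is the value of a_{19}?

1st diffs: 17, 45, 85, 137, 201.
2nd diffs: 28, 40, 52, 64.
3rd diffs: 12, 12, 12 (constant).
Newton forward-difference form: a_n = 7 + 17·C(n-1,1) + 28·C(n-1,2) + 12·C(n-1,3).
At n = 19: n-1 = 18, so a_{19} = 7 + 306 + 4284 + 9792 = 14389.

14389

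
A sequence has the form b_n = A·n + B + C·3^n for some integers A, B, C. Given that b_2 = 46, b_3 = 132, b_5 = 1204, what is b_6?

Write the equations: 2A + B + 9C = 46; 3A + B + 27C = 132; 5A + B + 243C = 1204.
Subtracting the first from the second: A + 18C = 86.
Subtracting the second from the third: 2A + 216C = 1072.
Solving: C = 5, A = -4, then B = 9.
So b_n = -4·n + 9 + 5·3^n; at n=6 this is 3630.

3630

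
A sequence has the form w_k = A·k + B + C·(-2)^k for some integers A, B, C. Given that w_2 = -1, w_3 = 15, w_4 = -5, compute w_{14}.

-16333

At k = 2, 3, 4: 2A + B + 4C = -1; 3A + B - 8C = 15; 4A + B + 16C = -5.
Subtracting the first from the second: A - 12C = 16.
Subtracting the second from the third: A + 24C = -20.
Solving: C = -1, A = 4, then B = -5.
So w_k = 4·k + (-5) + (-1)·(-2)^k; at k=14 this is -16333.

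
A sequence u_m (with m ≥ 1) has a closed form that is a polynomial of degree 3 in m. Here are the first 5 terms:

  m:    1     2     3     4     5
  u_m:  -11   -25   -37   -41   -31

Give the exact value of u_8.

143

1st diffs: -14, -12, -4, 10.
2nd diffs: 2, 8, 14.
3rd diffs: 6, 6 (constant).
Newton forward-difference form: u_m = -11 + (-14)·C(m-1,1) + 2·C(m-1,2) + 6·C(m-1,3).
At m = 8: m-1 = 7, so u_8 = -11 - 98 + 42 + 210 = 143.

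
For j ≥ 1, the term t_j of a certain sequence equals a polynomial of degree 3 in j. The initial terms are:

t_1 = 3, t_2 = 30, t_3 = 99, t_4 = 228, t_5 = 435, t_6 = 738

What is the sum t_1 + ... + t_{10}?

10065

1st diffs: 27, 69, 129, 207, 303.
2nd diffs: 42, 60, 78, 96.
3rd diffs: 18, 18, 18 (constant).
Newton forward-difference form: t_j = 3 + 27·C(j-1,1) + 42·C(j-1,2) + 18·C(j-1,3).
Continuing: 1155, 1704, 2403, 3270.
Summing j = 1..10 (10 terms) gives 10065.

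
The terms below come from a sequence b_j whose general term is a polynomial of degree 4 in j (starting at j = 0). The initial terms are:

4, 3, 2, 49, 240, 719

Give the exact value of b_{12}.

34312

1st diffs: -1, -1, 47, 191, 479.
2nd diffs: 0, 48, 144, 288.
3rd diffs: 48, 96, 144.
4th diffs: 48, 48 (constant).
Newton forward-difference form: b_j = 4 + (-1)·C(j,1) + 48·C(j,3) + 48·C(j,4).
At j = 12: j = 12, so b_{12} = 4 - 12 + 10560 + 23760 = 34312.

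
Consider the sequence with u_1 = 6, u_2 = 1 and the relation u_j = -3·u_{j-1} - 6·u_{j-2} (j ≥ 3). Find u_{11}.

Iterate the recurrence:
u_3 = -39, u_4 = 111, u_5 = -99, u_6 = -369, u_7 = 1701, u_8 = -2889, u_9 = -1539, u_{10} = 21951, u_{11} = -56619.

-56619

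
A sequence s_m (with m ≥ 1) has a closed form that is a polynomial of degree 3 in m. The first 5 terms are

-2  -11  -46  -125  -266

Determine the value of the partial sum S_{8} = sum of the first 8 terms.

-2984

1st diffs: -9, -35, -79, -141.
2nd diffs: -26, -44, -62.
3rd diffs: -18, -18 (constant).
Newton forward-difference form: s_m = -2 + (-9)·C(m-1,1) + (-26)·C(m-1,2) + (-18)·C(m-1,3).
Continuing: -487, -806, -1241.
Summing m = 1..8 (8 terms) gives -2984.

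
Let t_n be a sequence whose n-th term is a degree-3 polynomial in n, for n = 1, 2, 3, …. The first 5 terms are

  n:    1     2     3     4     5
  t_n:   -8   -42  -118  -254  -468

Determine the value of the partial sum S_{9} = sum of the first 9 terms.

-7092

1st diffs: -34, -76, -136, -214.
2nd diffs: -42, -60, -78.
3rd diffs: -18, -18 (constant).
So t_n = -3n^3 - 3n^2 - 4n + 2.
Continuing: -778, -1202, -1758, -2464.
Summing n = 1..9 (9 terms) gives -7092.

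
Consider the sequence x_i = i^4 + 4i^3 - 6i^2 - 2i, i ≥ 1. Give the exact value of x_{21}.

x_{21} = 1·21^4 + 4·21^3 - 6·21^2 - 2·21 = 228837.

228837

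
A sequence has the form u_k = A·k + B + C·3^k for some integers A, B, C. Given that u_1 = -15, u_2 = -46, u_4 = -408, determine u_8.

The three given values yield: A + B + 3C = -15; 2A + B + 9C = -46; 4A + B + 81C = -408.
Subtracting the first from the second: A + 6C = -31.
Subtracting the second from the third: 2A + 72C = -362.
Solving: C = -5, A = -1, then B = 1.
Therefore u_8 = -8 + 1 + (-5)·6561 = -32812.

-32812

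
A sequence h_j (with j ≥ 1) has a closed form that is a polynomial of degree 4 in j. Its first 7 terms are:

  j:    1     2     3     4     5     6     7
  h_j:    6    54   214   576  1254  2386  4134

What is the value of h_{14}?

1st diffs: 48, 160, 362, 678, 1132, 1748.
2nd diffs: 112, 202, 316, 454, 616.
3rd diffs: 90, 114, 138, 162.
4th diffs: 24, 24, 24 (constant).
Newton forward-difference form: h_j = 6 + 48·C(j-1,1) + 112·C(j-1,2) + 90·C(j-1,3) + 24·C(j-1,4).
At j = 14: j-1 = 13, so h_{14} = 6 + 624 + 8736 + 25740 + 17160 = 52266.

52266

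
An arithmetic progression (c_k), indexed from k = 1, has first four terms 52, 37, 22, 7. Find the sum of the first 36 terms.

-7578

Common difference d = -15.
c_k = 52 + (k - 1)·(-15).
c_{36} = -473; S = 36·(52 + (-473))/2 = -7578.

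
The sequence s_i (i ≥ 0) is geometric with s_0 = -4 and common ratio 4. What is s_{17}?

s_i = (-4)·4^(i-0).
s_{17} = (-4)·4^17 = -68719476736.

-68719476736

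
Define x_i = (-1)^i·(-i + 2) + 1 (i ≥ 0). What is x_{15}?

(-1)^15 = -1; -i + 2 at i=15 is -13; so x_{15} = 14.

14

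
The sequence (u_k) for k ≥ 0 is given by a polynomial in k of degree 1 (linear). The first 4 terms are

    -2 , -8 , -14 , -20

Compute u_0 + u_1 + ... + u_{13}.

1st diffs: -6, -6, -6 (constant).
So u_k = -6k - 2.
Continuing: …, -26, -32, -38, -44, …, u_{13} = -80.
Summing k = 0..13 (14 terms) gives -574.

-574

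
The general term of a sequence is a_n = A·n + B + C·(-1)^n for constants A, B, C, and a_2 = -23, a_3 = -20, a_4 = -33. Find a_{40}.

At n = 2, 3, 4: 2A + B + C = -23; 3A + B - C = -20; 4A + B + C = -33.
Subtracting the first from the second: A - 2C = 3.
Subtracting the second from the third: A + 2C = -13.
Solving: C = -4, A = -5, then B = -9.
Therefore a_{40} = -200 + (-9) + (-4)·1 = -213.

-213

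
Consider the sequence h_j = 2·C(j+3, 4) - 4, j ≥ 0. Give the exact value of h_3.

C(6, 4) = 15, so h_3 = 26.

26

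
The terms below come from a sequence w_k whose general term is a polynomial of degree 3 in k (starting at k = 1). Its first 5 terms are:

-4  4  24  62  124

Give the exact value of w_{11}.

1336

1st diffs: 8, 20, 38, 62.
2nd diffs: 12, 18, 24.
3rd diffs: 6, 6 (constant).
So w_k = k^3 + k - 6.
Evaluating at k = 11 gives w_{11} = 1336.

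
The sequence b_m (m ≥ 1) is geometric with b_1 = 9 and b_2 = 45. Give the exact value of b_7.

140625

Common ratio r = 5.
b_m = 9·5^(m-1).
b_7 = 9·5^6 = 140625.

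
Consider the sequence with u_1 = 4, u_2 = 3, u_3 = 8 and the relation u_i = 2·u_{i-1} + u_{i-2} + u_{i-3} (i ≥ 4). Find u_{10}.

6110

Step forward from the initial values:
u_4 = 23  u_5 = 57  u_6 = 145  u_7 = 370  u_8 = 942  u_9 = 2399  u_{10} = 6110.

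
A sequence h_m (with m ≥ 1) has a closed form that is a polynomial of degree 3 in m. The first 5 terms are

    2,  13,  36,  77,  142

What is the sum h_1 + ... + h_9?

2178

1st diffs: 11, 23, 41, 65.
2nd diffs: 12, 18, 24.
3rd diffs: 6, 6 (constant).
So h_m = m^3 + 4m - 3.
Continuing: 237, 368, 541, 762.
Summing m = 1..9 (9 terms) gives 2178.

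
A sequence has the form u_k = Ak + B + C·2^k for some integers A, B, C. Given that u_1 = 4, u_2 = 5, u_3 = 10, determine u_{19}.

1048522

At k = 1, 2, 3: A + B + 2C = 4; 2A + B + 4C = 5; 3A + B + 8C = 10.
Subtracting the first from the second: A + 2C = 1.
Subtracting the second from the third: A + 4C = 5.
Solving: C = 2, A = -3, then B = 3.
Therefore u_{19} = -57 + 3 + 2·524288 = 1048522.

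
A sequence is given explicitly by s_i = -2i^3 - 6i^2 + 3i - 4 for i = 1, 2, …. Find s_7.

s_7 = -2·7^3 - 6·7^2 + 3·7 - 4 = -963.

-963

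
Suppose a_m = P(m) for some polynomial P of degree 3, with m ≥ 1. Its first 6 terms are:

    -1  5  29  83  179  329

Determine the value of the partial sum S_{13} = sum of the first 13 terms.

1st diffs: 6, 24, 54, 96, 150.
2nd diffs: 18, 30, 42, 54.
3rd diffs: 12, 12, 12 (constant).
Newton forward-difference form: a_m = -1 + 6·C(m-1,1) + 18·C(m-1,2) + 12·C(m-1,3).
Continuing: …, 545, 839, 1223, 1709, …, a_{13} = 3899.
Summing m = 1..13 (13 terms) gives 14183.

14183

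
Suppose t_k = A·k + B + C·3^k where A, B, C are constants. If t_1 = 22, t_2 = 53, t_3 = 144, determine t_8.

32819

Plug in k = 1, 2, 3: A + B + 3C = 22; 2A + B + 9C = 53; 3A + B + 27C = 144.
Subtracting the first from the second: A + 6C = 31.
Subtracting the second from the third: A + 18C = 91.
Solving: C = 5, A = 1, then B = 6.
Therefore t_8 = 8 + 6 + 5·6561 = 32819.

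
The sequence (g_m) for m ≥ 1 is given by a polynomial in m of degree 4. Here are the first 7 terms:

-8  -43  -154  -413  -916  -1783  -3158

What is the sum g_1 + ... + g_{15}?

1st diffs: -35, -111, -259, -503, -867, -1375.
2nd diffs: -76, -148, -244, -364, -508.
3rd diffs: -72, -96, -120, -144.
4th diffs: -24, -24, -24 (constant).
Newton forward-difference form: g_m = -8 + (-35)·C(m-1,1) + (-76)·C(m-1,2) + (-72)·C(m-1,3) + (-24)·C(m-1,4).
Continuing: …, -5209, -8128, -12131, -17458, …, g_{15} = -57646.
Summing m = 1..15 (15 terms) gives -208727.

-208727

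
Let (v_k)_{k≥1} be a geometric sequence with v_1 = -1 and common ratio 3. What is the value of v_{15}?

-4782969

v_k = (-1)·3^(k-1).
v_{15} = (-1)·3^14 = -4782969.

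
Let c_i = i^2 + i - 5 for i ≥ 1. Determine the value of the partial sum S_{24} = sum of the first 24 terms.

5080

Over i = 1..24: Σi = 300, Σi² = 4900.
Total = (1)·4900 + (1)·300 + (-5)·24 = 5080.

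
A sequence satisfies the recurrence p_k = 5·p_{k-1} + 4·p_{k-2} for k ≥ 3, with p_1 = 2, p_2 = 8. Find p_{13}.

1733031952

Iterate the recurrence:
p_3 = 48  p_4 = 272  p_5 = 1552  …  p_{10} = 9350288  p_{11} = 53311248  p_{12} = 303957392  p_{13} = 1733031952.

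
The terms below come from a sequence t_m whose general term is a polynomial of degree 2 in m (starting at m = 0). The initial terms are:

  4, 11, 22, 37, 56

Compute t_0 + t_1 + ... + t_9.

835

1st diffs: 7, 11, 15, 19.
2nd diffs: 4, 4, 4 (constant).
Newton forward-difference form: t_m = 4 + 7·C(m,1) + 4·C(m,2).
Continuing: …, 79, 106, 137, 172, …, t_9 = 211.
Summing m = 0..9 (10 terms) gives 835.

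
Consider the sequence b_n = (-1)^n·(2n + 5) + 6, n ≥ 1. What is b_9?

(-1)^9 = -1; 2n + 5 at n=9 is 23; so b_9 = -17.

-17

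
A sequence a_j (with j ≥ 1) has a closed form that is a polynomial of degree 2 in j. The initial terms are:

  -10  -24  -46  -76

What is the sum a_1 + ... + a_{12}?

-2804

1st diffs: -14, -22, -30.
2nd diffs: -8, -8 (constant).
So a_j = -4j^2 - 2j - 4.
Continuing: …, -114, -160, -214, -276, …, a_{12} = -604.
Summing j = 1..12 (12 terms) gives -2804.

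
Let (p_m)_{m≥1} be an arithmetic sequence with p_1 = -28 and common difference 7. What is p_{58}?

p_m = -28 + (m - 1)·7.
p_{58} = -28 + 57·7 = 371.

371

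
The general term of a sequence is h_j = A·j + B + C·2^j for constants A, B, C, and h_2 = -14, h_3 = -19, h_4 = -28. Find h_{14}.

-16406

Write the equations: 2A + B + 4C = -14; 3A + B + 8C = -19; 4A + B + 16C = -28.
Subtracting the first from the second: A + 4C = -5.
Subtracting the second from the third: A + 8C = -9.
Solving: C = -1, A = -1, then B = -8.
Hence h_{14} = -1·14 + (-8) + (-1)·16384 = -16406.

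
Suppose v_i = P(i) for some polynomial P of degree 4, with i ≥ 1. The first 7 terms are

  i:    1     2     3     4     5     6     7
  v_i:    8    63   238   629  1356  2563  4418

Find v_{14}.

54699

1st diffs: 55, 175, 391, 727, 1207, 1855.
2nd diffs: 120, 216, 336, 480, 648.
3rd diffs: 96, 120, 144, 168.
4th diffs: 24, 24, 24 (constant).
Newton forward-difference form: v_i = 8 + 55·C(i-1,1) + 120·C(i-1,2) + 96·C(i-1,3) + 24·C(i-1,4).
At i = 14: i-1 = 13, so v_{14} = 8 + 715 + 9360 + 27456 + 17160 = 54699.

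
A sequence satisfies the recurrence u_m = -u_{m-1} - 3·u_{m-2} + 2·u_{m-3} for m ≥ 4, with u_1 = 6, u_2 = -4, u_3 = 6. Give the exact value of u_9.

-234

Iterate the recurrence:
u_4 = 18, u_5 = -44, u_6 = 2, u_7 = 166, u_8 = -260, u_9 = -234.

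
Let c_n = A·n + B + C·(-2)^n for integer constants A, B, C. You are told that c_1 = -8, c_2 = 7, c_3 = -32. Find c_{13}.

Plug in n = 1, 2, 3: A + B - 2C = -8; 2A + B + 4C = 7; 3A + B - 8C = -32.
Subtracting the first from the second: A + 6C = 15.
Subtracting the second from the third: A - 12C = -39.
Solving: C = 3, A = -3, then B = 1.
Hence c_{13} = -3·13 + 1 + 3·(-8192) = -24614.

-24614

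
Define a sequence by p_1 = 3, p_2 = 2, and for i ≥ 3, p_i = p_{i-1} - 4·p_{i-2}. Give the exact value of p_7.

6

p_3 = -10  p_4 = -18  p_5 = 22  p_6 = 94  p_7 = 6.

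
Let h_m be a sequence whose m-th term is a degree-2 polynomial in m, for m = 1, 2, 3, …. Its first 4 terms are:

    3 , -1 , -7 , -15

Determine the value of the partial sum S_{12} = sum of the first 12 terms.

1st diffs: -4, -6, -8.
2nd diffs: -2, -2 (constant).
So h_m = -m^2 - m + 5.
Continuing: …, -25, -37, -51, -67, …, h_{12} = -151.
Summing m = 1..12 (12 terms) gives -668.

-668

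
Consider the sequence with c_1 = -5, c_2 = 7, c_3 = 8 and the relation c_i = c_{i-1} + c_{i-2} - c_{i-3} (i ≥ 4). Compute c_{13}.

73

Applying the relation repeatedly:
c_4 = 20;  c_5 = 21;  c_6 = 33;  c_7 = 34;  c_8 = 46;  c_9 = 47;  c_{10} = 59;  c_{11} = 60;  c_{12} = 72;  c_{13} = 73.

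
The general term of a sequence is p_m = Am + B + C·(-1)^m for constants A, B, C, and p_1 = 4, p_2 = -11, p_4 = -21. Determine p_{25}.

-116

Write the equations: A + B - C = 4; 2A + B + C = -11; 4A + B + C = -21.
Subtracting the first from the second: A + 2C = -15.
Subtracting the second from the third: 2A = -10.
Solving: C = -5, A = -5, then B = 4.
Hence p_{25} = -5·25 + 4 + (-5)·(-1) = -116.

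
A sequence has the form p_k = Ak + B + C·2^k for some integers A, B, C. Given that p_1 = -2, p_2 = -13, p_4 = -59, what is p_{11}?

-6190

Plug in k = 1, 2, 4: A + B + 2C = -2; 2A + B + 4C = -13; 4A + B + 16C = -59.
Subtracting the first from the second: A + 2C = -11.
Subtracting the second from the third: 2A + 12C = -46.
Solving: C = -3, A = -5, then B = 9.
Hence p_{11} = -5·11 + 9 + (-3)·2048 = -6190.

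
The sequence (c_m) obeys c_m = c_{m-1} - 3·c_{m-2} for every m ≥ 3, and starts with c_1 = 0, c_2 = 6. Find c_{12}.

Applying the relation repeatedly:
c_3 = 6, c_4 = -12, c_5 = -30, c_6 = 6, c_7 = 96, c_8 = 78, c_9 = -210, c_{10} = -444, c_{11} = 186, c_{12} = 1518.

1518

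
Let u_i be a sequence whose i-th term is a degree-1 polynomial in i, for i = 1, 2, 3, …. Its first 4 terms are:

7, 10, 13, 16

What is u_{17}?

55

1st diffs: 3, 3, 3 (constant).
So u_i = 3i + 4.
Evaluating at i = 17 gives u_{17} = 55.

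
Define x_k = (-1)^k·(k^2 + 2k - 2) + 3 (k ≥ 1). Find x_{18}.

(-1)^18 = 1; k^2 + 2k - 2 at k=18 is 358; so x_{18} = 361.

361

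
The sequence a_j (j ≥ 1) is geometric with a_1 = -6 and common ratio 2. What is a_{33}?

-25769803776

a_j = (-6)·2^(j-1).
a_{33} = (-6)·2^32 = -25769803776.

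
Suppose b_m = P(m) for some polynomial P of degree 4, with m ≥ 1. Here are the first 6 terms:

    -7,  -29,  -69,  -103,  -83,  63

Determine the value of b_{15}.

30807

1st diffs: -22, -40, -34, 20, 146.
2nd diffs: -18, 6, 54, 126.
3rd diffs: 24, 48, 72.
4th diffs: 24, 24 (constant).
Newton forward-difference form: b_m = -7 + (-22)·C(m-1,1) + (-18)·C(m-1,2) + 24·C(m-1,3) + 24·C(m-1,4).
At m = 15: m-1 = 14, so b_{15} = -7 - 308 - 1638 + 8736 + 24024 = 30807.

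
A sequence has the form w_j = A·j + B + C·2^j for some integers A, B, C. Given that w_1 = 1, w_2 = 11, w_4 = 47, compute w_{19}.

Write the equations: A + B + 2C = 1; 2A + B + 4C = 11; 4A + B + 16C = 47.
Subtracting the first from the second: A + 2C = 10.
Subtracting the second from the third: 2A + 12C = 36.
Solving: C = 2, A = 6, then B = -9.
Therefore w_{19} = 114 + (-9) + 2·524288 = 1048681.

1048681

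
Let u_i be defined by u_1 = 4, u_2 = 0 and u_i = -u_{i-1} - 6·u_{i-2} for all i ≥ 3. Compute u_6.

-264

Iterate the recurrence:
u_3 = -24; u_4 = 24; u_5 = 120; u_6 = -264.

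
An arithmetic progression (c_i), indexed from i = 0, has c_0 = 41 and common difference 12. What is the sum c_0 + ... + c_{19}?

c_i = 41 + (i - 0)·12.
c_{19} = 269; S = 20·(41 + 269)/2 = 3100.

3100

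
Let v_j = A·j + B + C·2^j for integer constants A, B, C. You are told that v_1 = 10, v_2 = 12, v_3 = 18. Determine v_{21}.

4194270

Write the equations: A + B + 2C = 10; 2A + B + 4C = 12; 3A + B + 8C = 18.
Subtracting the first from the second: A + 2C = 2.
Subtracting the second from the third: A + 4C = 6.
Solving: C = 2, A = -2, then B = 8.
So v_j = -2·j + 8 + 2·2^j; at j=21 this is 4194270.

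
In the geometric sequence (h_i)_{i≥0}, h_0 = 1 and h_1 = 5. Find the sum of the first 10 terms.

Common ratio r = 5.
h_i = 1·5^(i-0).
S = 1·(5^10 - 1)/(5 - 1) = 1·(9765625 - 1)/(4) = 2441406.

2441406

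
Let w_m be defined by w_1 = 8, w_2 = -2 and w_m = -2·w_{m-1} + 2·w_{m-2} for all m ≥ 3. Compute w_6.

Step forward from the initial values:
w_3 = 20; w_4 = -44; w_5 = 128; w_6 = -344.

-344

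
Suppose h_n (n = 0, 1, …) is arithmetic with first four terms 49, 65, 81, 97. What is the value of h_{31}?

Common difference d = 16.
h_n = 49 + (n - 0)·16.
h_{31} = 49 + 31·16 = 545.

545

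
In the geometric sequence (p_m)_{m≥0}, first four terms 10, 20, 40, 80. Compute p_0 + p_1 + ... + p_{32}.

85899345910

Common ratio r = 2.
p_m = 10·2^(m-0).
S = 10·(2^33 - 1)/(2 - 1) = 10·(8589934592 - 1)/(1) = 85899345910.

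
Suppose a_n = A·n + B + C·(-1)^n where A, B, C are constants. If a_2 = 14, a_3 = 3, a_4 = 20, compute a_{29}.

81

Write the equations: 2A + B + C = 14; 3A + B - C = 3; 4A + B + C = 20.
Subtracting the first from the second: A - 2C = -11.
Subtracting the second from the third: A + 2C = 17.
Solving: C = 7, A = 3, then B = 1.
Hence a_{29} = 3·29 + 1 + 7·(-1) = 81.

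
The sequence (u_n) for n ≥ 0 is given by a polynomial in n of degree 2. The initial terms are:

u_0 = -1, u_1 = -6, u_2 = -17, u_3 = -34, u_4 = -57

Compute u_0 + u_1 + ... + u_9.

1st diffs: -5, -11, -17, -23.
2nd diffs: -6, -6, -6 (constant).
Newton forward-difference form: u_n = -1 + (-5)·C(n,1) + (-6)·C(n,2).
Continuing: …, -86, -121, -162, -209, …, u_9 = -262.
Summing n = 0..9 (10 terms) gives -955.

-955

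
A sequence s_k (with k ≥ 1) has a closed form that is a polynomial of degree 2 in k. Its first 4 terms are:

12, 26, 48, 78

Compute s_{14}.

818

1st diffs: 14, 22, 30.
2nd diffs: 8, 8 (constant).
Newton forward-difference form: s_k = 12 + 14·C(k-1,1) + 8·C(k-1,2).
At k = 14: k-1 = 13, so s_{14} = 12 + 182 + 624 = 818.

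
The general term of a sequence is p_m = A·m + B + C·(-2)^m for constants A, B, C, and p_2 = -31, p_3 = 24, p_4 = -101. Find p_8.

-1321

At m = 2, 3, 4: 2A + B + 4C = -31; 3A + B - 8C = 24; 4A + B + 16C = -101.
Subtracting the first from the second: A - 12C = 55.
Subtracting the second from the third: A + 24C = -125.
Solving: C = -5, A = -5, then B = -1.
So p_m = -5·m + (-1) + (-5)·(-2)^m; at m=8 this is -1321.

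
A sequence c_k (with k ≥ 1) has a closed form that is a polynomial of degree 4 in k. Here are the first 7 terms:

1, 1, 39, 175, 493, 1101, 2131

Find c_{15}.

49323

1st diffs: 0, 38, 136, 318, 608, 1030.
2nd diffs: 38, 98, 182, 290, 422.
3rd diffs: 60, 84, 108, 132.
4th diffs: 24, 24, 24 (constant).
Newton forward-difference form: c_k = 1 + 38·C(k-1,2) + 60·C(k-1,3) + 24·C(k-1,4).
At k = 15: k-1 = 14, so c_{15} = 1 + 3458 + 21840 + 24024 = 49323.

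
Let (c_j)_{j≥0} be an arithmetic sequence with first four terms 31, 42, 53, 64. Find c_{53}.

Common difference d = 11.
c_j = 31 + (j - 0)·11.
c_{53} = 31 + 53·11 = 614.

614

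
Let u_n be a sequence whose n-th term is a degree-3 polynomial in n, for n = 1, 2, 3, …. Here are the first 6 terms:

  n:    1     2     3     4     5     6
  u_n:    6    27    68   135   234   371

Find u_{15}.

4304

1st diffs: 21, 41, 67, 99, 137.
2nd diffs: 20, 26, 32, 38.
3rd diffs: 6, 6, 6 (constant).
So u_n = n^3 + 4n^2 + 2n - 1.
Evaluating at n = 15 gives u_{15} = 4304.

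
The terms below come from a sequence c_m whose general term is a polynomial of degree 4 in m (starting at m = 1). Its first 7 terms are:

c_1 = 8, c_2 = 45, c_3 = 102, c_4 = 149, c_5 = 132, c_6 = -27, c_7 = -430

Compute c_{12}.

-11355

1st diffs: 37, 57, 47, -17, -159, -403.
2nd diffs: 20, -10, -64, -142, -244.
3rd diffs: -30, -54, -78, -102.
4th diffs: -24, -24, -24 (constant).
So c_m = -m^4 + 5m^3 + 5m^2 + 2m - 3.
Evaluating at m = 12 gives c_{12} = -11355.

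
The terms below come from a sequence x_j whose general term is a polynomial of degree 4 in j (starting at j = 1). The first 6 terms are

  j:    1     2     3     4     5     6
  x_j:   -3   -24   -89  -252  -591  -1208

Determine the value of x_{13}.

-26919

1st diffs: -21, -65, -163, -339, -617.
2nd diffs: -44, -98, -176, -278.
3rd diffs: -54, -78, -102.
4th diffs: -24, -24 (constant).
Newton forward-difference form: x_j = -3 + (-21)·C(j-1,1) + (-44)·C(j-1,2) + (-54)·C(j-1,3) + (-24)·C(j-1,4).
At j = 13: j-1 = 12, so x_{13} = -3 - 252 - 2904 - 11880 - 11880 = -26919.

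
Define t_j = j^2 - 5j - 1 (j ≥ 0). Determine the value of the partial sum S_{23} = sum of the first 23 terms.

2507

Over j = 0..22: Σj = 253, Σj² = 3795.
Total = (1)·3795 + (-5)·253 + (-1)·23 = 2507.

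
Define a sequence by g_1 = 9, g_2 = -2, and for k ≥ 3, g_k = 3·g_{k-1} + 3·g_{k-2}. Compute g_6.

Step forward from the initial values:
g_3 = 21; g_4 = 57; g_5 = 234; g_6 = 873.

873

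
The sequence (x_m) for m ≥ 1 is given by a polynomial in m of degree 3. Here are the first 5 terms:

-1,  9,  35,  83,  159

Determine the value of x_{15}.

1st diffs: 10, 26, 48, 76.
2nd diffs: 16, 22, 28.
3rd diffs: 6, 6 (constant).
Newton forward-difference form: x_m = -1 + 10·C(m-1,1) + 16·C(m-1,2) + 6·C(m-1,3).
At m = 15: m-1 = 14, so x_{15} = -1 + 140 + 1456 + 2184 = 3779.

3779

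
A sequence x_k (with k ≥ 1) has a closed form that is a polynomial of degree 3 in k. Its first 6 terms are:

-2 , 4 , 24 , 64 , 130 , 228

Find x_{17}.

1st diffs: 6, 20, 40, 66, 98.
2nd diffs: 14, 20, 26, 32.
3rd diffs: 6, 6, 6 (constant).
Newton forward-difference form: x_k = -2 + 6·C(k-1,1) + 14·C(k-1,2) + 6·C(k-1,3).
At k = 17: k-1 = 16, so x_{17} = -2 + 96 + 1680 + 3360 = 5134.

5134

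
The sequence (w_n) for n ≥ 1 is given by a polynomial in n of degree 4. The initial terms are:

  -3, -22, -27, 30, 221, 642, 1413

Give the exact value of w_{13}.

23133

1st diffs: -19, -5, 57, 191, 421, 771.
2nd diffs: 14, 62, 134, 230, 350.
3rd diffs: 48, 72, 96, 120.
4th diffs: 24, 24, 24 (constant).
Newton forward-difference form: w_n = -3 + (-19)·C(n-1,1) + 14·C(n-1,2) + 48·C(n-1,3) + 24·C(n-1,4).
At n = 13: n-1 = 12, so w_{13} = -3 - 228 + 924 + 10560 + 11880 = 23133.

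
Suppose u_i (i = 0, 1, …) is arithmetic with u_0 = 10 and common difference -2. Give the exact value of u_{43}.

-76

u_i = 10 + (i - 0)·(-2).
u_{43} = 10 + 43·(-2) = -76.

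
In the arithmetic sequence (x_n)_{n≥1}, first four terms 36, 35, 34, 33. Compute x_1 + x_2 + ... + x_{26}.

611

Common difference d = -1.
x_n = 36 + (n - 1)·(-1).
x_{26} = 11; S = 26·(36 + 11)/2 = 611.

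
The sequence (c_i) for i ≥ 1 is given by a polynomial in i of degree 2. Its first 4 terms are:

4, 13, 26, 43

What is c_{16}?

1st diffs: 9, 13, 17.
2nd diffs: 4, 4 (constant).
Newton forward-difference form: c_i = 4 + 9·C(i-1,1) + 4·C(i-1,2).
At i = 16: i-1 = 15, so c_{16} = 4 + 135 + 420 = 559.

559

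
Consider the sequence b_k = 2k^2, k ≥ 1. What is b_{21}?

882

b_{21} = 2·21^2 = 882.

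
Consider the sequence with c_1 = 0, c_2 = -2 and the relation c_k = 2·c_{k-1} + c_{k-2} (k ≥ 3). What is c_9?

Compute successive terms:
c_3 = -4, c_4 = -10, c_5 = -24, c_6 = -58, c_7 = -140, c_8 = -338, c_9 = -816.

-816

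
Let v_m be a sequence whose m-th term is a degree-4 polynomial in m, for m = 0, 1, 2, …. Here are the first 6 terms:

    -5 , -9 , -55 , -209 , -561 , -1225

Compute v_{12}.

1st diffs: -4, -46, -154, -352, -664.
2nd diffs: -42, -108, -198, -312.
3rd diffs: -66, -90, -114.
4th diffs: -24, -24 (constant).
So v_m = -m^4 - 5m^3 + m^2 + m - 5.
Evaluating at m = 12 gives v_{12} = -29225.

-29225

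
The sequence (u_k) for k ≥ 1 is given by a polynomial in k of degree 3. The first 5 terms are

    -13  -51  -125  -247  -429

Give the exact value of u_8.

1st diffs: -38, -74, -122, -182.
2nd diffs: -36, -48, -60.
3rd diffs: -12, -12 (constant).
So u_k = -2k^3 - 6k^2 - 6k + 1.
Evaluating at k = 8 gives u_8 = -1455.

-1455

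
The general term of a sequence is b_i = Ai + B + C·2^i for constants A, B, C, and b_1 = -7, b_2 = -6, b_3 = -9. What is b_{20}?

-2097060

At i = 1, 2, 3: A + B + 2C = -7; 2A + B + 4C = -6; 3A + B + 8C = -9.
Subtracting the first from the second: A + 2C = 1.
Subtracting the second from the third: A + 4C = -3.
Solving: C = -2, A = 5, then B = -8.
So b_i = 5·i + (-8) + (-2)·2^i; at i=20 this is -2097060.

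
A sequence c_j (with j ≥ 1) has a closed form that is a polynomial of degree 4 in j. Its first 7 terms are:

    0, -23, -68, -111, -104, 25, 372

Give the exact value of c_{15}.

30436

1st diffs: -23, -45, -43, 7, 129, 347.
2nd diffs: -22, 2, 50, 122, 218.
3rd diffs: 24, 48, 72, 96.
4th diffs: 24, 24, 24 (constant).
Newton forward-difference form: c_j = (-23)·C(j-1,1) + (-22)·C(j-1,2) + 24·C(j-1,3) + 24·C(j-1,4).
At j = 15: j-1 = 14, so c_{15} = -322 - 2002 + 8736 + 24024 = 30436.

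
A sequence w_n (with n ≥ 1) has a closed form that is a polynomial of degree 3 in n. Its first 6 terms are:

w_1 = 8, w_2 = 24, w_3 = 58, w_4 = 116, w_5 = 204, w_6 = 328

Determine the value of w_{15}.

1st diffs: 16, 34, 58, 88, 124.
2nd diffs: 18, 24, 30, 36.
3rd diffs: 6, 6, 6 (constant).
Newton forward-difference form: w_n = 8 + 16·C(n-1,1) + 18·C(n-1,2) + 6·C(n-1,3).
At n = 15: n-1 = 14, so w_{15} = 8 + 224 + 1638 + 2184 = 4054.

4054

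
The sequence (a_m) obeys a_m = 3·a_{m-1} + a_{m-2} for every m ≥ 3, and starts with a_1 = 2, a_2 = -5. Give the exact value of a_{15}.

-22399573

Compute successive terms:
a_3 = -13, a_4 = -44, a_5 = -145, …, a_{12} = -621731, a_{13} = -2053438, a_{14} = -6782045, a_{15} = -22399573.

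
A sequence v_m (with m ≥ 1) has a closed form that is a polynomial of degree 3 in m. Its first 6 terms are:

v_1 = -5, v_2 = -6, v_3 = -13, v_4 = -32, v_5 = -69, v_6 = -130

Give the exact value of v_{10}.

-734

1st diffs: -1, -7, -19, -37, -61.
2nd diffs: -6, -12, -18, -24.
3rd diffs: -6, -6, -6 (constant).
Newton forward-difference form: v_m = -5 + (-1)·C(m-1,1) + (-6)·C(m-1,2) + (-6)·C(m-1,3).
At m = 10: m-1 = 9, so v_{10} = -5 - 9 - 216 - 504 = -734.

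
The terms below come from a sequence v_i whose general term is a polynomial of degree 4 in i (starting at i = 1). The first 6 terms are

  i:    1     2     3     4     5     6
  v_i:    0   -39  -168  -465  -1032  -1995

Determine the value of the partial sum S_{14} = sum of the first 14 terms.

1st diffs: -39, -129, -297, -567, -963.
2nd diffs: -90, -168, -270, -396.
3rd diffs: -78, -102, -126.
4th diffs: -24, -24 (constant).
Newton forward-difference form: v_i = (-39)·C(i-1,1) + (-90)·C(i-1,2) + (-78)·C(i-1,3) + (-24)·C(i-1,4).
Continuing: …, -3504, -5733, -8880, -13167, …, v_{14} = -46995.
Summing i = 1..14 (14 terms) gives -162435.

-162435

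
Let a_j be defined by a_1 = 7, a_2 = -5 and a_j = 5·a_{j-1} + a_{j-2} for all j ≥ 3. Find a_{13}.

Applying the relation repeatedly:
a_3 = -18; a_4 = -95; a_5 = -493; …; a_{10} = -1861115; a_{11} = -9663993; a_{12} = -50181080; a_{13} = -260569393.

-260569393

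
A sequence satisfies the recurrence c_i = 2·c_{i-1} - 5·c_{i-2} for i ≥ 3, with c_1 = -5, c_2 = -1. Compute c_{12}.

-37629

Applying the relation repeatedly:
c_3 = 23;  c_4 = 51;  c_5 = -13;  c_6 = -281;  c_7 = -497;  c_8 = 411;  c_9 = 3307;  c_{10} = 4559;  c_{11} = -7417;  c_{12} = -37629.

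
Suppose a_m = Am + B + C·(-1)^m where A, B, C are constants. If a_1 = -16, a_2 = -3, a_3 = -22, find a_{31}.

-106

Plug in m = 1, 2, 3: A + B - C = -16; 2A + B + C = -3; 3A + B - C = -22.
Subtracting the first from the second: A + 2C = 13.
Subtracting the second from the third: A - 2C = -19.
Solving: C = 8, A = -3, then B = -5.
Therefore a_{31} = -93 + (-5) + 8·(-1) = -106.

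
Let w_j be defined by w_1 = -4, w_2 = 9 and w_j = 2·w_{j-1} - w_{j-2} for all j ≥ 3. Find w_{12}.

139

Iterate the recurrence:
w_3 = 22; w_4 = 35; w_5 = 48; w_6 = 61; w_7 = 74; w_8 = 87; w_9 = 100; w_{10} = 113; w_{11} = 126; w_{12} = 139.
(Characteristic roots are 1 and 1.)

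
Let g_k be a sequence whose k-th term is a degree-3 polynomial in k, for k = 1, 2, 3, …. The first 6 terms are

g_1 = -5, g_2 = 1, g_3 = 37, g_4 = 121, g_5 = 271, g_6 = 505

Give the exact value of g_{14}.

7561

1st diffs: 6, 36, 84, 150, 234.
2nd diffs: 30, 48, 66, 84.
3rd diffs: 18, 18, 18 (constant).
So g_k = 3k^3 - 3k^2 - 6k + 1.
Evaluating at k = 14 gives g_{14} = 7561.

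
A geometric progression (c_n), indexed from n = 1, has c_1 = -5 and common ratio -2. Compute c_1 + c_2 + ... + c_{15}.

-54615

c_n = (-5)·(-2)^(n-1).
S = (-5)·((-2)^15 - 1)/(-2 - 1) = (-5)·(-32768 - 1)/(-3) = -54615.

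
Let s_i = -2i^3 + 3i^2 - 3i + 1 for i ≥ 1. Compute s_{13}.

s_{13} = -2·13^3 + 3·13^2 - 3·13 + 1 = -3925.

-3925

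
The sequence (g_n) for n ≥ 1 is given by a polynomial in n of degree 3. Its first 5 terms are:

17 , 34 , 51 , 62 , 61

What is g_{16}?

1st diffs: 17, 17, 11, -1.
2nd diffs: 0, -6, -12.
3rd diffs: -6, -6 (constant).
Newton forward-difference form: g_n = 17 + 17·C(n-1,1) + (-6)·C(n-1,3).
At n = 16: n-1 = 15, so g_{16} = 17 + 255 - 2730 = -2458.

-2458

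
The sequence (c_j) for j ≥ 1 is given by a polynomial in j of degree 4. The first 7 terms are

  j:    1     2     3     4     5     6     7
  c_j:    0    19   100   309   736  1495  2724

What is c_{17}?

88384

1st diffs: 19, 81, 209, 427, 759, 1229.
2nd diffs: 62, 128, 218, 332, 470.
3rd diffs: 66, 90, 114, 138.
4th diffs: 24, 24, 24 (constant).
Newton forward-difference form: c_j = 19·C(j-1,1) + 62·C(j-1,2) + 66·C(j-1,3) + 24·C(j-1,4).
At j = 17: j-1 = 16, so c_{17} = 304 + 7440 + 36960 + 43680 = 88384.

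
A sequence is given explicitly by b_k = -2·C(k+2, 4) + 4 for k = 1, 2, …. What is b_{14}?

C(16, 4) = 1820, so b_{14} = -3636.

-3636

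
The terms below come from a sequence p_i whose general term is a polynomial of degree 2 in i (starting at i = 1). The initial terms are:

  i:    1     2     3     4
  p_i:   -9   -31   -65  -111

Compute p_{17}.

-1801

1st diffs: -22, -34, -46.
2nd diffs: -12, -12 (constant).
Newton forward-difference form: p_i = -9 + (-22)·C(i-1,1) + (-12)·C(i-1,2).
At i = 17: i-1 = 16, so p_{17} = -9 - 352 - 1440 = -1801.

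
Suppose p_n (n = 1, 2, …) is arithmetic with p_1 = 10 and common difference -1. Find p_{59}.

-48

p_n = 10 + (n - 1)·(-1).
p_{59} = 10 + 58·(-1) = -48.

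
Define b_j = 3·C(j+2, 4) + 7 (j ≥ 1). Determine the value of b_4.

52

C(6, 4) = 15, so b_4 = 52.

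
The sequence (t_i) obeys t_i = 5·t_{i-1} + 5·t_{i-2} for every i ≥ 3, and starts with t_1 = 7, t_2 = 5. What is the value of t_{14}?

t_3 = 60;  t_4 = 325;  t_5 = 1925;  …;  t_{11} = 77365625;  t_{12} = 452906250;  t_{13} = 2651359375;  t_{14} = 15521328125.

15521328125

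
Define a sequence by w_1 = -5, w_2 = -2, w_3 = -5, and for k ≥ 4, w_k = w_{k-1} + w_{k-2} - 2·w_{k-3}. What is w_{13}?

-85

Applying the relation repeatedly:
w_4 = 3; w_5 = 2; w_6 = 15; w_7 = 11; w_8 = 22; w_9 = 3; w_{10} = 3; w_{11} = -38; w_{12} = -41; w_{13} = -85.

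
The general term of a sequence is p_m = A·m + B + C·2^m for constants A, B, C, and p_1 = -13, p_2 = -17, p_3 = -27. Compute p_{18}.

The three given values yield: A + B + 2C = -13; 2A + B + 4C = -17; 3A + B + 8C = -27.
Subtracting the first from the second: A + 2C = -4.
Subtracting the second from the third: A + 4C = -10.
Solving: C = -3, A = 2, then B = -9.
So p_m = 2·m + (-9) + (-3)·2^m; at m=18 this is -786405.

-786405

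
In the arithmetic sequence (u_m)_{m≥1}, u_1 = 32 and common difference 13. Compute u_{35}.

474

u_m = 32 + (m - 1)·13.
u_{35} = 32 + 34·13 = 474.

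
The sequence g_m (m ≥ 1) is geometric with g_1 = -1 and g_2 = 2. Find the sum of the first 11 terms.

-683

Common ratio r = -2.
g_m = (-1)·(-2)^(m-1).
S = (-1)·((-2)^11 - 1)/(-2 - 1) = (-1)·(-2048 - 1)/(-3) = -683.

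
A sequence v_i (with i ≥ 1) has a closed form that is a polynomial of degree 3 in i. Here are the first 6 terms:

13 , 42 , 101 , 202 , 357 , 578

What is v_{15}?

1st diffs: 29, 59, 101, 155, 221.
2nd diffs: 30, 42, 54, 66.
3rd diffs: 12, 12, 12 (constant).
Newton forward-difference form: v_i = 13 + 29·C(i-1,1) + 30·C(i-1,2) + 12·C(i-1,3).
At i = 15: i-1 = 14, so v_{15} = 13 + 406 + 2730 + 4368 = 7517.

7517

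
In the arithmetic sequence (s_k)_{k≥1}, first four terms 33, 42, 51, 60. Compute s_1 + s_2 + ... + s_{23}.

3036

Common difference d = 9.
s_k = 33 + (k - 1)·9.
s_{23} = 231; S = 23·(33 + 231)/2 = 3036.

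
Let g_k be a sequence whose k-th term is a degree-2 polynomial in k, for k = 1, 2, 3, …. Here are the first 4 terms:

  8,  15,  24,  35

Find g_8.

99

1st diffs: 7, 9, 11.
2nd diffs: 2, 2 (constant).
Newton forward-difference form: g_k = 8 + 7·C(k-1,1) + 2·C(k-1,2).
At k = 8: k-1 = 7, so g_8 = 8 + 49 + 42 = 99.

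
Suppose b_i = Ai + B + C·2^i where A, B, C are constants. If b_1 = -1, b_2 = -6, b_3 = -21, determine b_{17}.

The three given values yield: A + B + 2C = -1; 2A + B + 4C = -6; 3A + B + 8C = -21.
Subtracting the first from the second: A + 2C = -5.
Subtracting the second from the third: A + 4C = -15.
Solving: C = -5, A = 5, then B = 4.
Hence b_{17} = 5·17 + 4 + (-5)·131072 = -655271.

-655271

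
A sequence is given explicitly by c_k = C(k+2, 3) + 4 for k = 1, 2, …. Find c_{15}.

C(17, 3) = 680, so c_{15} = 684.

684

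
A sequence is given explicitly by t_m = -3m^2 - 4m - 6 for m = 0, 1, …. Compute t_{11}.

-413

t_{11} = -3·11^2 - 4·11 - 6 = -413.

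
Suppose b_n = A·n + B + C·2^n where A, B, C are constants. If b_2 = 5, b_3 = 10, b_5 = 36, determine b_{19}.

524306

Plug in n = 2, 3, 5: 2A + B + 4C = 5; 3A + B + 8C = 10; 5A + B + 32C = 36.
Subtracting the first from the second: A + 4C = 5.
Subtracting the second from the third: 2A + 24C = 26.
Solving: C = 1, A = 1, then B = -1.
Therefore b_{19} = 19 + (-1) + 1·524288 = 524306.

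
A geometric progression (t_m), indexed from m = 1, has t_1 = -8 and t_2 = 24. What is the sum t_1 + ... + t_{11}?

-354296

Common ratio r = -3.
t_m = (-8)·(-3)^(m-1).
S = (-8)·((-3)^11 - 1)/(-3 - 1) = (-8)·(-177147 - 1)/(-4) = -354296.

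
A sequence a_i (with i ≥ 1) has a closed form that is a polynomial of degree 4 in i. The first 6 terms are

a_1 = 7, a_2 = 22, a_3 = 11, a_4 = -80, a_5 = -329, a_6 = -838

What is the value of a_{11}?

1st diffs: 15, -11, -91, -249, -509.
2nd diffs: -26, -80, -158, -260.
3rd diffs: -54, -78, -102.
4th diffs: -24, -24 (constant).
Newton forward-difference form: a_i = 7 + 15·C(i-1,1) + (-26)·C(i-1,2) + (-54)·C(i-1,3) + (-24)·C(i-1,4).
At i = 11: i-1 = 10, so a_{11} = 7 + 150 - 1170 - 6480 - 5040 = -12533.

-12533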